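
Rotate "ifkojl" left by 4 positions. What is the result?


Input: "ifkojl", rotate left by 4
First 4 characters: "ifko"
Remaining characters: "jl"
Concatenate remaining + first: "jl" + "ifko" = "jlifko"

jlifko


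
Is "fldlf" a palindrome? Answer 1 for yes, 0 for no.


Input: fldlf
Reversed: fldlf
  Compare pos 0 ('f') with pos 4 ('f'): match
  Compare pos 1 ('l') with pos 3 ('l'): match
Result: palindrome

1


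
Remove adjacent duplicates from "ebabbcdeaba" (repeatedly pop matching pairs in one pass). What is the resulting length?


Input: ebabbcdeaba
Stack-based adjacent duplicate removal:
  Read 'e': push. Stack: e
  Read 'b': push. Stack: eb
  Read 'a': push. Stack: eba
  Read 'b': push. Stack: ebab
  Read 'b': matches stack top 'b' => pop. Stack: eba
  Read 'c': push. Stack: ebac
  Read 'd': push. Stack: ebacd
  Read 'e': push. Stack: ebacde
  Read 'a': push. Stack: ebacdea
  Read 'b': push. Stack: ebacdeab
  Read 'a': push. Stack: ebacdeaba
Final stack: "ebacdeaba" (length 9)

9


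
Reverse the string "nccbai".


Input: nccbai
Reading characters right to left:
  Position 5: 'i'
  Position 4: 'a'
  Position 3: 'b'
  Position 2: 'c'
  Position 1: 'c'
  Position 0: 'n'
Reversed: iabccn

iabccn


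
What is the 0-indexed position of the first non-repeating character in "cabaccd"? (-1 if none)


Input: cabaccd
Character frequencies:
  'a': 2
  'b': 1
  'c': 3
  'd': 1
Scanning left to right for freq == 1:
  Position 0 ('c'): freq=3, skip
  Position 1 ('a'): freq=2, skip
  Position 2 ('b'): unique! => answer = 2

2


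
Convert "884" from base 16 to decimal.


Input: "884" in base 16
Positional expansion:
  Digit '8' (value 8) x 16^2 = 2048
  Digit '8' (value 8) x 16^1 = 128
  Digit '4' (value 4) x 16^0 = 4
Sum = 2180

2180


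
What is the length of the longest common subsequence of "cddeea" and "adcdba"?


LCS of "cddeea" and "adcdba"
DP table:
           a    d    c    d    b    a
      0    0    0    0    0    0    0
  c   0    0    0    1    1    1    1
  d   0    0    1    1    2    2    2
  d   0    0    1    1    2    2    2
  e   0    0    1    1    2    2    2
  e   0    0    1    1    2    2    2
  a   0    1    1    1    2    2    3
LCS length = dp[6][6] = 3

3


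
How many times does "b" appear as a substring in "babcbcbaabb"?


Searching for "b" in "babcbcbaabb"
Scanning each position:
  Position 0: "b" => MATCH
  Position 1: "a" => no
  Position 2: "b" => MATCH
  Position 3: "c" => no
  Position 4: "b" => MATCH
  Position 5: "c" => no
  Position 6: "b" => MATCH
  Position 7: "a" => no
  Position 8: "a" => no
  Position 9: "b" => MATCH
  Position 10: "b" => MATCH
Total occurrences: 6

6


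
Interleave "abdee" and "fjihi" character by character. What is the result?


Interleaving "abdee" and "fjihi":
  Position 0: 'a' from first, 'f' from second => "af"
  Position 1: 'b' from first, 'j' from second => "bj"
  Position 2: 'd' from first, 'i' from second => "di"
  Position 3: 'e' from first, 'h' from second => "eh"
  Position 4: 'e' from first, 'i' from second => "ei"
Result: afbjdiehei

afbjdiehei


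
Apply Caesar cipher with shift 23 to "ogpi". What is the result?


Caesar cipher: shift "ogpi" by 23
  'o' (pos 14) + 23 = pos 11 = 'l'
  'g' (pos 6) + 23 = pos 3 = 'd'
  'p' (pos 15) + 23 = pos 12 = 'm'
  'i' (pos 8) + 23 = pos 5 = 'f'
Result: ldmf

ldmf


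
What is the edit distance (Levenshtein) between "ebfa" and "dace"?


Computing edit distance: "ebfa" -> "dace"
DP table:
           d    a    c    e
      0    1    2    3    4
  e   1    1    2    3    3
  b   2    2    2    3    4
  f   3    3    3    3    4
  a   4    4    3    4    4
Edit distance = dp[4][4] = 4

4


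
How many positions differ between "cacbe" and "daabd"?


Comparing "cacbe" and "daabd" position by position:
  Position 0: 'c' vs 'd' => DIFFER
  Position 1: 'a' vs 'a' => same
  Position 2: 'c' vs 'a' => DIFFER
  Position 3: 'b' vs 'b' => same
  Position 4: 'e' vs 'd' => DIFFER
Positions that differ: 3

3


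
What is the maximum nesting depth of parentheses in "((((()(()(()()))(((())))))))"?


Input: "((((()(()(()()))(((())))))))"
Tracking depth:
  Position 0 '(': depth becomes 1
  Position 1 '(': depth becomes 2
  Position 2 '(': depth becomes 3
  Position 3 '(': depth becomes 4
  Position 4 '(': depth becomes 5
  Position 5 ')': depth becomes 4
  Position 6 '(': depth becomes 5
  Position 7 '(': depth becomes 6
  Position 8 ')': depth becomes 5
  Position 9 '(': depth becomes 6
  Position 10 '(': depth becomes 7
  Position 11 ')': depth becomes 6
  Position 12 '(': depth becomes 7
  Position 13 ')': depth becomes 6
  Position 14 ')': depth becomes 5
  Position 15 ')': depth becomes 4
  Position 16 '(': depth becomes 5
  Position 17 '(': depth becomes 6
  Position 18 '(': depth becomes 7
  Position 19 '(': depth becomes 8
  Position 20 ')': depth becomes 7
  Position 21 ')': depth becomes 6
  Position 22 ')': depth becomes 5
  Position 23 ')': depth becomes 4
  Position 24 ')': depth becomes 3
  Position 25 ')': depth becomes 2
  Position 26 ')': depth becomes 1
  Position 27 ')': depth becomes 0
Maximum depth reached: 8

8


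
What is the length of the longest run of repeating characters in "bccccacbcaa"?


Input: "bccccacbcaa"
Scanning for longest run:
  Position 1 ('c'): new char, reset run to 1
  Position 2 ('c'): continues run of 'c', length=2
  Position 3 ('c'): continues run of 'c', length=3
  Position 4 ('c'): continues run of 'c', length=4
  Position 5 ('a'): new char, reset run to 1
  Position 6 ('c'): new char, reset run to 1
  Position 7 ('b'): new char, reset run to 1
  Position 8 ('c'): new char, reset run to 1
  Position 9 ('a'): new char, reset run to 1
  Position 10 ('a'): continues run of 'a', length=2
Longest run: 'c' with length 4

4


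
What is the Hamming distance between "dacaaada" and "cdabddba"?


Comparing "dacaaada" and "cdabddba" position by position:
  Position 0: 'd' vs 'c' => differ
  Position 1: 'a' vs 'd' => differ
  Position 2: 'c' vs 'a' => differ
  Position 3: 'a' vs 'b' => differ
  Position 4: 'a' vs 'd' => differ
  Position 5: 'a' vs 'd' => differ
  Position 6: 'd' vs 'b' => differ
  Position 7: 'a' vs 'a' => same
Total differences (Hamming distance): 7

7


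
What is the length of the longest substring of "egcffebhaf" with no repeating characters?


Input: "egcffebhaf"
Sliding window (track last position of each char):
  Position 0 ('e'): window [0,0] length 1 -- new best
  Position 1 ('g'): window [0,1] length 2 -- new best
  Position 2 ('c'): window [0,2] length 3 -- new best
  Position 3 ('f'): window [0,3] length 4 -- new best
  Position 4 ('f'): repeat (last at 3), move window start to 4
  Position 4 ('f'): window [4,4] length 1
  Position 5 ('e'): window [4,5] length 2
  Position 6 ('b'): window [4,6] length 3
  Position 7 ('h'): window [4,7] length 4
  Position 8 ('a'): window [4,8] length 5 -- new best
  Position 9 ('f'): repeat (last at 4), move window start to 5
  Position 9 ('f'): window [5,9] length 5
Longest substring with no repeats: "febha" with length 5

5


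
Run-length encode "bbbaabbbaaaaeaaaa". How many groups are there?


Input: bbbaabbbaaaaeaaaa
Scanning for consecutive runs:
  Group 1: 'b' x 3 (positions 0-2)
  Group 2: 'a' x 2 (positions 3-4)
  Group 3: 'b' x 3 (positions 5-7)
  Group 4: 'a' x 4 (positions 8-11)
  Group 5: 'e' x 1 (positions 12-12)
  Group 6: 'a' x 4 (positions 13-16)
Total groups: 6

6


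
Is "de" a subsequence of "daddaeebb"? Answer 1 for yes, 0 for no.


Check if "de" is a subsequence of "daddaeebb"
Greedy scan:
  Position 0 ('d'): matches sub[0] = 'd'
  Position 1 ('a'): no match needed
  Position 2 ('d'): no match needed
  Position 3 ('d'): no match needed
  Position 4 ('a'): no match needed
  Position 5 ('e'): matches sub[1] = 'e'
  Position 6 ('e'): no match needed
  Position 7 ('b'): no match needed
  Position 8 ('b'): no match needed
All 2 characters matched => is a subsequence

1


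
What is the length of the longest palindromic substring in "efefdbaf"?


Input: "efefdbaf"
Checking substrings for palindromes:
  [0:3] "efe" (len 3) => palindrome
  [1:4] "fef" (len 3) => palindrome
Longest palindromic substring: "efe" with length 3

3


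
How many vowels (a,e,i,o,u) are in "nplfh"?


Input: nplfh
Checking each character:
  'n' at position 0: consonant
  'p' at position 1: consonant
  'l' at position 2: consonant
  'f' at position 3: consonant
  'h' at position 4: consonant
Total vowels: 0

0


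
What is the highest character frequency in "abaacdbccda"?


Input: abaacdbccda
Character counts:
  'a': 4
  'b': 2
  'c': 3
  'd': 2
Maximum frequency: 4

4


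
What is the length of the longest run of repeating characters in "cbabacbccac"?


Input: "cbabacbccac"
Scanning for longest run:
  Position 1 ('b'): new char, reset run to 1
  Position 2 ('a'): new char, reset run to 1
  Position 3 ('b'): new char, reset run to 1
  Position 4 ('a'): new char, reset run to 1
  Position 5 ('c'): new char, reset run to 1
  Position 6 ('b'): new char, reset run to 1
  Position 7 ('c'): new char, reset run to 1
  Position 8 ('c'): continues run of 'c', length=2
  Position 9 ('a'): new char, reset run to 1
  Position 10 ('c'): new char, reset run to 1
Longest run: 'c' with length 2

2


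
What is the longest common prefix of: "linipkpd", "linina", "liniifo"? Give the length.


Words: linipkpd, linina, liniifo
  Position 0: all 'l' => match
  Position 1: all 'i' => match
  Position 2: all 'n' => match
  Position 3: all 'i' => match
  Position 4: ('p', 'n', 'i') => mismatch, stop
LCP = "lini" (length 4)

4


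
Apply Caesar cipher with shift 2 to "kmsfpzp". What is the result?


Caesar cipher: shift "kmsfpzp" by 2
  'k' (pos 10) + 2 = pos 12 = 'm'
  'm' (pos 12) + 2 = pos 14 = 'o'
  's' (pos 18) + 2 = pos 20 = 'u'
  'f' (pos 5) + 2 = pos 7 = 'h'
  'p' (pos 15) + 2 = pos 17 = 'r'
  'z' (pos 25) + 2 = pos 1 = 'b'
  'p' (pos 15) + 2 = pos 17 = 'r'
Result: mouhrbr

mouhrbr


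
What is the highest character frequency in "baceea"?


Input: baceea
Character counts:
  'a': 2
  'b': 1
  'c': 1
  'e': 2
Maximum frequency: 2

2


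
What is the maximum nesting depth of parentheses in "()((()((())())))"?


Input: "()((()((())())))"
Tracking depth:
  Position 0 '(': depth becomes 1
  Position 1 ')': depth becomes 0
  Position 2 '(': depth becomes 1
  Position 3 '(': depth becomes 2
  Position 4 '(': depth becomes 3
  Position 5 ')': depth becomes 2
  Position 6 '(': depth becomes 3
  Position 7 '(': depth becomes 4
  Position 8 '(': depth becomes 5
  Position 9 ')': depth becomes 4
  Position 10 ')': depth becomes 3
  Position 11 '(': depth becomes 4
  Position 12 ')': depth becomes 3
  Position 13 ')': depth becomes 2
  Position 14 ')': depth becomes 1
  Position 15 ')': depth becomes 0
Maximum depth reached: 5

5


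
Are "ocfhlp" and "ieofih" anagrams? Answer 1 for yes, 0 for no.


Strings: "ocfhlp", "ieofih"
Sorted first:  cfhlop
Sorted second: efhiio
Differ at position 0: 'c' vs 'e' => not anagrams

0


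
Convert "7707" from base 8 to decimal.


Input: "7707" in base 8
Positional expansion:
  Digit '7' (value 7) x 8^3 = 3584
  Digit '7' (value 7) x 8^2 = 448
  Digit '0' (value 0) x 8^1 = 0
  Digit '7' (value 7) x 8^0 = 7
Sum = 4039

4039


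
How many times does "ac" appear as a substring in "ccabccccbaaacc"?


Searching for "ac" in "ccabccccbaaacc"
Scanning each position:
  Position 0: "cc" => no
  Position 1: "ca" => no
  Position 2: "ab" => no
  Position 3: "bc" => no
  Position 4: "cc" => no
  Position 5: "cc" => no
  Position 6: "cc" => no
  Position 7: "cb" => no
  Position 8: "ba" => no
  Position 9: "aa" => no
  Position 10: "aa" => no
  Position 11: "ac" => MATCH
  Position 12: "cc" => no
Total occurrences: 1

1


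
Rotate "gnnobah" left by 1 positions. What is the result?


Input: "gnnobah", rotate left by 1
First 1 characters: "g"
Remaining characters: "nnobah"
Concatenate remaining + first: "nnobah" + "g" = "nnobahg"

nnobahg


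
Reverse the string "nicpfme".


Input: nicpfme
Reading characters right to left:
  Position 6: 'e'
  Position 5: 'm'
  Position 4: 'f'
  Position 3: 'p'
  Position 2: 'c'
  Position 1: 'i'
  Position 0: 'n'
Reversed: emfpcin

emfpcin


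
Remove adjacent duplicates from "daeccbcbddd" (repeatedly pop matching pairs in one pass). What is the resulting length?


Input: daeccbcbddd
Stack-based adjacent duplicate removal:
  Read 'd': push. Stack: d
  Read 'a': push. Stack: da
  Read 'e': push. Stack: dae
  Read 'c': push. Stack: daec
  Read 'c': matches stack top 'c' => pop. Stack: dae
  Read 'b': push. Stack: daeb
  Read 'c': push. Stack: daebc
  Read 'b': push. Stack: daebcb
  Read 'd': push. Stack: daebcbd
  Read 'd': matches stack top 'd' => pop. Stack: daebcb
  Read 'd': push. Stack: daebcbd
Final stack: "daebcbd" (length 7)

7


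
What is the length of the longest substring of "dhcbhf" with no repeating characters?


Input: "dhcbhf"
Sliding window (track last position of each char):
  Position 0 ('d'): window [0,0] length 1 -- new best
  Position 1 ('h'): window [0,1] length 2 -- new best
  Position 2 ('c'): window [0,2] length 3 -- new best
  Position 3 ('b'): window [0,3] length 4 -- new best
  Position 4 ('h'): repeat (last at 1), move window start to 2
  Position 4 ('h'): window [2,4] length 3
  Position 5 ('f'): window [2,5] length 4
Longest substring with no repeats: "dhcb" with length 4

4


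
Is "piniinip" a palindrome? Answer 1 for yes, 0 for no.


Input: piniinip
Reversed: piniinip
  Compare pos 0 ('p') with pos 7 ('p'): match
  Compare pos 1 ('i') with pos 6 ('i'): match
  Compare pos 2 ('n') with pos 5 ('n'): match
  Compare pos 3 ('i') with pos 4 ('i'): match
Result: palindrome

1


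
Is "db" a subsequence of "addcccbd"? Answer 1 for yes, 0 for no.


Check if "db" is a subsequence of "addcccbd"
Greedy scan:
  Position 0 ('a'): no match needed
  Position 1 ('d'): matches sub[0] = 'd'
  Position 2 ('d'): no match needed
  Position 3 ('c'): no match needed
  Position 4 ('c'): no match needed
  Position 5 ('c'): no match needed
  Position 6 ('b'): matches sub[1] = 'b'
  Position 7 ('d'): no match needed
All 2 characters matched => is a subsequence

1


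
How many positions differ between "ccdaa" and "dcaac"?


Comparing "ccdaa" and "dcaac" position by position:
  Position 0: 'c' vs 'd' => DIFFER
  Position 1: 'c' vs 'c' => same
  Position 2: 'd' vs 'a' => DIFFER
  Position 3: 'a' vs 'a' => same
  Position 4: 'a' vs 'c' => DIFFER
Positions that differ: 3

3


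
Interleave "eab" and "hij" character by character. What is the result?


Interleaving "eab" and "hij":
  Position 0: 'e' from first, 'h' from second => "eh"
  Position 1: 'a' from first, 'i' from second => "ai"
  Position 2: 'b' from first, 'j' from second => "bj"
Result: ehaibj

ehaibj


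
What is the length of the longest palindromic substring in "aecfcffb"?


Input: "aecfcffb"
Checking substrings for palindromes:
  [2:5] "cfc" (len 3) => palindrome
  [3:6] "fcf" (len 3) => palindrome
  [5:7] "ff" (len 2) => palindrome
Longest palindromic substring: "cfc" with length 3

3


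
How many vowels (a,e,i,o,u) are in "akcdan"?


Input: akcdan
Checking each character:
  'a' at position 0: vowel (running total: 1)
  'k' at position 1: consonant
  'c' at position 2: consonant
  'd' at position 3: consonant
  'a' at position 4: vowel (running total: 2)
  'n' at position 5: consonant
Total vowels: 2

2


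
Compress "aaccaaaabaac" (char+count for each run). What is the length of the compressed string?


Input: aaccaaaabaac
Runs:
  'a' x 2 => "a2"
  'c' x 2 => "c2"
  'a' x 4 => "a4"
  'b' x 1 => "b1"
  'a' x 2 => "a2"
  'c' x 1 => "c1"
Compressed: "a2c2a4b1a2c1"
Compressed length: 12

12


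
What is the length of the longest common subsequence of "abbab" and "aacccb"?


LCS of "abbab" and "aacccb"
DP table:
           a    a    c    c    c    b
      0    0    0    0    0    0    0
  a   0    1    1    1    1    1    1
  b   0    1    1    1    1    1    2
  b   0    1    1    1    1    1    2
  a   0    1    2    2    2    2    2
  b   0    1    2    2    2    2    3
LCS length = dp[5][6] = 3

3


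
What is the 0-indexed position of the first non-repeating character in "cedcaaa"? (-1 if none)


Input: cedcaaa
Character frequencies:
  'a': 3
  'c': 2
  'd': 1
  'e': 1
Scanning left to right for freq == 1:
  Position 0 ('c'): freq=2, skip
  Position 1 ('e'): unique! => answer = 1

1


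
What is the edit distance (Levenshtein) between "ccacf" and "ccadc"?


Computing edit distance: "ccacf" -> "ccadc"
DP table:
           c    c    a    d    c
      0    1    2    3    4    5
  c   1    0    1    2    3    4
  c   2    1    0    1    2    3
  a   3    2    1    0    1    2
  c   4    3    2    1    1    1
  f   5    4    3    2    2    2
Edit distance = dp[5][5] = 2

2


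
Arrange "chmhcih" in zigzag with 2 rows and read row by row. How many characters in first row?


Zigzag "chmhcih" into 2 rows:
Placing characters:
  'c' => row 0
  'h' => row 1
  'm' => row 0
  'h' => row 1
  'c' => row 0
  'i' => row 1
  'h' => row 0
Rows:
  Row 0: "cmch"
  Row 1: "hhi"
First row length: 4

4


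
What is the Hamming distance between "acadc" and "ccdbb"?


Comparing "acadc" and "ccdbb" position by position:
  Position 0: 'a' vs 'c' => differ
  Position 1: 'c' vs 'c' => same
  Position 2: 'a' vs 'd' => differ
  Position 3: 'd' vs 'b' => differ
  Position 4: 'c' vs 'b' => differ
Total differences (Hamming distance): 4

4


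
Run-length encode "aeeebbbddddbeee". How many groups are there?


Input: aeeebbbddddbeee
Scanning for consecutive runs:
  Group 1: 'a' x 1 (positions 0-0)
  Group 2: 'e' x 3 (positions 1-3)
  Group 3: 'b' x 3 (positions 4-6)
  Group 4: 'd' x 4 (positions 7-10)
  Group 5: 'b' x 1 (positions 11-11)
  Group 6: 'e' x 3 (positions 12-14)
Total groups: 6

6


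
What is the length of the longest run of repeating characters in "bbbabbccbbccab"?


Input: "bbbabbccbbccab"
Scanning for longest run:
  Position 1 ('b'): continues run of 'b', length=2
  Position 2 ('b'): continues run of 'b', length=3
  Position 3 ('a'): new char, reset run to 1
  Position 4 ('b'): new char, reset run to 1
  Position 5 ('b'): continues run of 'b', length=2
  Position 6 ('c'): new char, reset run to 1
  Position 7 ('c'): continues run of 'c', length=2
  Position 8 ('b'): new char, reset run to 1
  Position 9 ('b'): continues run of 'b', length=2
  Position 10 ('c'): new char, reset run to 1
  Position 11 ('c'): continues run of 'c', length=2
  Position 12 ('a'): new char, reset run to 1
  Position 13 ('b'): new char, reset run to 1
Longest run: 'b' with length 3

3


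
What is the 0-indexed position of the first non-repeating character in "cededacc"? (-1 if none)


Input: cededacc
Character frequencies:
  'a': 1
  'c': 3
  'd': 2
  'e': 2
Scanning left to right for freq == 1:
  Position 0 ('c'): freq=3, skip
  Position 1 ('e'): freq=2, skip
  Position 2 ('d'): freq=2, skip
  Position 3 ('e'): freq=2, skip
  Position 4 ('d'): freq=2, skip
  Position 5 ('a'): unique! => answer = 5

5


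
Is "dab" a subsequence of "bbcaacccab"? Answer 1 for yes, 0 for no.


Check if "dab" is a subsequence of "bbcaacccab"
Greedy scan:
  Position 0 ('b'): no match needed
  Position 1 ('b'): no match needed
  Position 2 ('c'): no match needed
  Position 3 ('a'): no match needed
  Position 4 ('a'): no match needed
  Position 5 ('c'): no match needed
  Position 6 ('c'): no match needed
  Position 7 ('c'): no match needed
  Position 8 ('a'): no match needed
  Position 9 ('b'): no match needed
Only matched 0/3 characters => not a subsequence

0


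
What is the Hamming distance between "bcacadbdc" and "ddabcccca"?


Comparing "bcacadbdc" and "ddabcccca" position by position:
  Position 0: 'b' vs 'd' => differ
  Position 1: 'c' vs 'd' => differ
  Position 2: 'a' vs 'a' => same
  Position 3: 'c' vs 'b' => differ
  Position 4: 'a' vs 'c' => differ
  Position 5: 'd' vs 'c' => differ
  Position 6: 'b' vs 'c' => differ
  Position 7: 'd' vs 'c' => differ
  Position 8: 'c' vs 'a' => differ
Total differences (Hamming distance): 8

8


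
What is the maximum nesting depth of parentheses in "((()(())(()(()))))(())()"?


Input: "((()(())(()(()))))(())()"
Tracking depth:
  Position 0 '(': depth becomes 1
  Position 1 '(': depth becomes 2
  Position 2 '(': depth becomes 3
  Position 3 ')': depth becomes 2
  Position 4 '(': depth becomes 3
  Position 5 '(': depth becomes 4
  Position 6 ')': depth becomes 3
  Position 7 ')': depth becomes 2
  Position 8 '(': depth becomes 3
  Position 9 '(': depth becomes 4
  Position 10 ')': depth becomes 3
  Position 11 '(': depth becomes 4
  Position 12 '(': depth becomes 5
  Position 13 ')': depth becomes 4
  Position 14 ')': depth becomes 3
  Position 15 ')': depth becomes 2
  Position 16 ')': depth becomes 1
  Position 17 ')': depth becomes 0
  Position 18 '(': depth becomes 1
  Position 19 '(': depth becomes 2
  Position 20 ')': depth becomes 1
  Position 21 ')': depth becomes 0
  Position 22 '(': depth becomes 1
  Position 23 ')': depth becomes 0
Maximum depth reached: 5

5


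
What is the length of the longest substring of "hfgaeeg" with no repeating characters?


Input: "hfgaeeg"
Sliding window (track last position of each char):
  Position 0 ('h'): window [0,0] length 1 -- new best
  Position 1 ('f'): window [0,1] length 2 -- new best
  Position 2 ('g'): window [0,2] length 3 -- new best
  Position 3 ('a'): window [0,3] length 4 -- new best
  Position 4 ('e'): window [0,4] length 5 -- new best
  Position 5 ('e'): repeat (last at 4), move window start to 5
  Position 5 ('e'): window [5,5] length 1
  Position 6 ('g'): window [5,6] length 2
Longest substring with no repeats: "hfgae" with length 5

5


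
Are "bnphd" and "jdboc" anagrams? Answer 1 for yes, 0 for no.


Strings: "bnphd", "jdboc"
Sorted first:  bdhnp
Sorted second: bcdjo
Differ at position 1: 'd' vs 'c' => not anagrams

0


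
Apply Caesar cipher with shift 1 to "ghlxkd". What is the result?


Caesar cipher: shift "ghlxkd" by 1
  'g' (pos 6) + 1 = pos 7 = 'h'
  'h' (pos 7) + 1 = pos 8 = 'i'
  'l' (pos 11) + 1 = pos 12 = 'm'
  'x' (pos 23) + 1 = pos 24 = 'y'
  'k' (pos 10) + 1 = pos 11 = 'l'
  'd' (pos 3) + 1 = pos 4 = 'e'
Result: himyle

himyle


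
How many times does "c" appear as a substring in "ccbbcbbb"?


Searching for "c" in "ccbbcbbb"
Scanning each position:
  Position 0: "c" => MATCH
  Position 1: "c" => MATCH
  Position 2: "b" => no
  Position 3: "b" => no
  Position 4: "c" => MATCH
  Position 5: "b" => no
  Position 6: "b" => no
  Position 7: "b" => no
Total occurrences: 3

3


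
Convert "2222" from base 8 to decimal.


Input: "2222" in base 8
Positional expansion:
  Digit '2' (value 2) x 8^3 = 1024
  Digit '2' (value 2) x 8^2 = 128
  Digit '2' (value 2) x 8^1 = 16
  Digit '2' (value 2) x 8^0 = 2
Sum = 1170

1170


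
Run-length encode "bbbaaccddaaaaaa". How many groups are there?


Input: bbbaaccddaaaaaa
Scanning for consecutive runs:
  Group 1: 'b' x 3 (positions 0-2)
  Group 2: 'a' x 2 (positions 3-4)
  Group 3: 'c' x 2 (positions 5-6)
  Group 4: 'd' x 2 (positions 7-8)
  Group 5: 'a' x 6 (positions 9-14)
Total groups: 5

5


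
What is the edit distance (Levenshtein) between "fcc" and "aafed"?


Computing edit distance: "fcc" -> "aafed"
DP table:
           a    a    f    e    d
      0    1    2    3    4    5
  f   1    1    2    2    3    4
  c   2    2    2    3    3    4
  c   3    3    3    3    4    4
Edit distance = dp[3][5] = 4

4


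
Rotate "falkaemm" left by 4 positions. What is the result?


Input: "falkaemm", rotate left by 4
First 4 characters: "falk"
Remaining characters: "aemm"
Concatenate remaining + first: "aemm" + "falk" = "aemmfalk"

aemmfalk


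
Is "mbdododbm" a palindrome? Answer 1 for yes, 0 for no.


Input: mbdododbm
Reversed: mbdododbm
  Compare pos 0 ('m') with pos 8 ('m'): match
  Compare pos 1 ('b') with pos 7 ('b'): match
  Compare pos 2 ('d') with pos 6 ('d'): match
  Compare pos 3 ('o') with pos 5 ('o'): match
Result: palindrome

1


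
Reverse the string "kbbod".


Input: kbbod
Reading characters right to left:
  Position 4: 'd'
  Position 3: 'o'
  Position 2: 'b'
  Position 1: 'b'
  Position 0: 'k'
Reversed: dobbk

dobbk


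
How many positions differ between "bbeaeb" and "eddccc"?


Comparing "bbeaeb" and "eddccc" position by position:
  Position 0: 'b' vs 'e' => DIFFER
  Position 1: 'b' vs 'd' => DIFFER
  Position 2: 'e' vs 'd' => DIFFER
  Position 3: 'a' vs 'c' => DIFFER
  Position 4: 'e' vs 'c' => DIFFER
  Position 5: 'b' vs 'c' => DIFFER
Positions that differ: 6

6


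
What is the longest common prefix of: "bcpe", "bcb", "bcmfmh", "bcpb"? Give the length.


Words: bcpe, bcb, bcmfmh, bcpb
  Position 0: all 'b' => match
  Position 1: all 'c' => match
  Position 2: ('p', 'b', 'm', 'p') => mismatch, stop
LCP = "bc" (length 2)

2


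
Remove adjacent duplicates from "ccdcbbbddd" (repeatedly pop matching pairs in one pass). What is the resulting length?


Input: ccdcbbbddd
Stack-based adjacent duplicate removal:
  Read 'c': push. Stack: c
  Read 'c': matches stack top 'c' => pop. Stack: (empty)
  Read 'd': push. Stack: d
  Read 'c': push. Stack: dc
  Read 'b': push. Stack: dcb
  Read 'b': matches stack top 'b' => pop. Stack: dc
  Read 'b': push. Stack: dcb
  Read 'd': push. Stack: dcbd
  Read 'd': matches stack top 'd' => pop. Stack: dcb
  Read 'd': push. Stack: dcbd
Final stack: "dcbd" (length 4)

4


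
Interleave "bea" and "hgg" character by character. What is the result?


Interleaving "bea" and "hgg":
  Position 0: 'b' from first, 'h' from second => "bh"
  Position 1: 'e' from first, 'g' from second => "eg"
  Position 2: 'a' from first, 'g' from second => "ag"
Result: bhegag

bhegag


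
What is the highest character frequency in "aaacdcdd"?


Input: aaacdcdd
Character counts:
  'a': 3
  'c': 2
  'd': 3
Maximum frequency: 3

3


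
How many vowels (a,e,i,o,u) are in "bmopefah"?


Input: bmopefah
Checking each character:
  'b' at position 0: consonant
  'm' at position 1: consonant
  'o' at position 2: vowel (running total: 1)
  'p' at position 3: consonant
  'e' at position 4: vowel (running total: 2)
  'f' at position 5: consonant
  'a' at position 6: vowel (running total: 3)
  'h' at position 7: consonant
Total vowels: 3

3


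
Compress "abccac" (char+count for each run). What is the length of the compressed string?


Input: abccac
Runs:
  'a' x 1 => "a1"
  'b' x 1 => "b1"
  'c' x 2 => "c2"
  'a' x 1 => "a1"
  'c' x 1 => "c1"
Compressed: "a1b1c2a1c1"
Compressed length: 10

10


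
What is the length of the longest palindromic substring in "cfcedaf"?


Input: "cfcedaf"
Checking substrings for palindromes:
  [0:3] "cfc" (len 3) => palindrome
Longest palindromic substring: "cfc" with length 3

3


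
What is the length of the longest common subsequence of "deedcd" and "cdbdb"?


LCS of "deedcd" and "cdbdb"
DP table:
           c    d    b    d    b
      0    0    0    0    0    0
  d   0    0    1    1    1    1
  e   0    0    1    1    1    1
  e   0    0    1    1    1    1
  d   0    0    1    1    2    2
  c   0    1    1    1    2    2
  d   0    1    2    2    2    2
LCS length = dp[6][5] = 2

2


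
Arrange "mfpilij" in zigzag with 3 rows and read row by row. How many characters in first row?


Zigzag "mfpilij" into 3 rows:
Placing characters:
  'm' => row 0
  'f' => row 1
  'p' => row 2
  'i' => row 1
  'l' => row 0
  'i' => row 1
  'j' => row 2
Rows:
  Row 0: "ml"
  Row 1: "fii"
  Row 2: "pj"
First row length: 2

2


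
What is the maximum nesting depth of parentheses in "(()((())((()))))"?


Input: "(()((())((()))))"
Tracking depth:
  Position 0 '(': depth becomes 1
  Position 1 '(': depth becomes 2
  Position 2 ')': depth becomes 1
  Position 3 '(': depth becomes 2
  Position 4 '(': depth becomes 3
  Position 5 '(': depth becomes 4
  Position 6 ')': depth becomes 3
  Position 7 ')': depth becomes 2
  Position 8 '(': depth becomes 3
  Position 9 '(': depth becomes 4
  Position 10 '(': depth becomes 5
  Position 11 ')': depth becomes 4
  Position 12 ')': depth becomes 3
  Position 13 ')': depth becomes 2
  Position 14 ')': depth becomes 1
  Position 15 ')': depth becomes 0
Maximum depth reached: 5

5


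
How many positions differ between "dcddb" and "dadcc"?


Comparing "dcddb" and "dadcc" position by position:
  Position 0: 'd' vs 'd' => same
  Position 1: 'c' vs 'a' => DIFFER
  Position 2: 'd' vs 'd' => same
  Position 3: 'd' vs 'c' => DIFFER
  Position 4: 'b' vs 'c' => DIFFER
Positions that differ: 3

3


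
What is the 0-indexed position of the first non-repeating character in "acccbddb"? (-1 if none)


Input: acccbddb
Character frequencies:
  'a': 1
  'b': 2
  'c': 3
  'd': 2
Scanning left to right for freq == 1:
  Position 0 ('a'): unique! => answer = 0

0


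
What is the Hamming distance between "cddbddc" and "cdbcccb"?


Comparing "cddbddc" and "cdbcccb" position by position:
  Position 0: 'c' vs 'c' => same
  Position 1: 'd' vs 'd' => same
  Position 2: 'd' vs 'b' => differ
  Position 3: 'b' vs 'c' => differ
  Position 4: 'd' vs 'c' => differ
  Position 5: 'd' vs 'c' => differ
  Position 6: 'c' vs 'b' => differ
Total differences (Hamming distance): 5

5


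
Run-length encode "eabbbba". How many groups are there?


Input: eabbbba
Scanning for consecutive runs:
  Group 1: 'e' x 1 (positions 0-0)
  Group 2: 'a' x 1 (positions 1-1)
  Group 3: 'b' x 4 (positions 2-5)
  Group 4: 'a' x 1 (positions 6-6)
Total groups: 4

4


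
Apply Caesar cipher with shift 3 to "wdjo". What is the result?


Caesar cipher: shift "wdjo" by 3
  'w' (pos 22) + 3 = pos 25 = 'z'
  'd' (pos 3) + 3 = pos 6 = 'g'
  'j' (pos 9) + 3 = pos 12 = 'm'
  'o' (pos 14) + 3 = pos 17 = 'r'
Result: zgmr

zgmr


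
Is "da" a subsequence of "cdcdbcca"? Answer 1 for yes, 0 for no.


Check if "da" is a subsequence of "cdcdbcca"
Greedy scan:
  Position 0 ('c'): no match needed
  Position 1 ('d'): matches sub[0] = 'd'
  Position 2 ('c'): no match needed
  Position 3 ('d'): no match needed
  Position 4 ('b'): no match needed
  Position 5 ('c'): no match needed
  Position 6 ('c'): no match needed
  Position 7 ('a'): matches sub[1] = 'a'
All 2 characters matched => is a subsequence

1


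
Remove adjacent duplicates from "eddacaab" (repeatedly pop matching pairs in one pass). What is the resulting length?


Input: eddacaab
Stack-based adjacent duplicate removal:
  Read 'e': push. Stack: e
  Read 'd': push. Stack: ed
  Read 'd': matches stack top 'd' => pop. Stack: e
  Read 'a': push. Stack: ea
  Read 'c': push. Stack: eac
  Read 'a': push. Stack: eaca
  Read 'a': matches stack top 'a' => pop. Stack: eac
  Read 'b': push. Stack: eacb
Final stack: "eacb" (length 4)

4


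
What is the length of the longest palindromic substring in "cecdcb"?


Input: "cecdcb"
Checking substrings for palindromes:
  [0:3] "cec" (len 3) => palindrome
  [2:5] "cdc" (len 3) => palindrome
Longest palindromic substring: "cec" with length 3

3


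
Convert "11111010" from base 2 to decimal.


Input: "11111010" in base 2
Positional expansion:
  Digit '1' (value 1) x 2^7 = 128
  Digit '1' (value 1) x 2^6 = 64
  Digit '1' (value 1) x 2^5 = 32
  Digit '1' (value 1) x 2^4 = 16
  Digit '1' (value 1) x 2^3 = 8
  Digit '0' (value 0) x 2^2 = 0
  Digit '1' (value 1) x 2^1 = 2
  Digit '0' (value 0) x 2^0 = 0
Sum = 250

250


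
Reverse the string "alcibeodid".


Input: alcibeodid
Reading characters right to left:
  Position 9: 'd'
  Position 8: 'i'
  Position 7: 'd'
  Position 6: 'o'
  Position 5: 'e'
  Position 4: 'b'
  Position 3: 'i'
  Position 2: 'c'
  Position 1: 'l'
  Position 0: 'a'
Reversed: didoebicla

didoebicla


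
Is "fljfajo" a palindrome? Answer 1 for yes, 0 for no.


Input: fljfajo
Reversed: ojafjlf
  Compare pos 0 ('f') with pos 6 ('o'): MISMATCH
  Compare pos 1 ('l') with pos 5 ('j'): MISMATCH
  Compare pos 2 ('j') with pos 4 ('a'): MISMATCH
Result: not a palindrome

0


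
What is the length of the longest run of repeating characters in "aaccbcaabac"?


Input: "aaccbcaabac"
Scanning for longest run:
  Position 1 ('a'): continues run of 'a', length=2
  Position 2 ('c'): new char, reset run to 1
  Position 3 ('c'): continues run of 'c', length=2
  Position 4 ('b'): new char, reset run to 1
  Position 5 ('c'): new char, reset run to 1
  Position 6 ('a'): new char, reset run to 1
  Position 7 ('a'): continues run of 'a', length=2
  Position 8 ('b'): new char, reset run to 1
  Position 9 ('a'): new char, reset run to 1
  Position 10 ('c'): new char, reset run to 1
Longest run: 'a' with length 2

2


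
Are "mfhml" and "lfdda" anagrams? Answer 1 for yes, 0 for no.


Strings: "mfhml", "lfdda"
Sorted first:  fhlmm
Sorted second: addfl
Differ at position 0: 'f' vs 'a' => not anagrams

0


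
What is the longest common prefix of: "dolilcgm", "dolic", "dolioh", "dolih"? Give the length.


Words: dolilcgm, dolic, dolioh, dolih
  Position 0: all 'd' => match
  Position 1: all 'o' => match
  Position 2: all 'l' => match
  Position 3: all 'i' => match
  Position 4: ('l', 'c', 'o', 'h') => mismatch, stop
LCP = "doli" (length 4)

4


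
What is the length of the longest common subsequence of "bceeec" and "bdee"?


LCS of "bceeec" and "bdee"
DP table:
           b    d    e    e
      0    0    0    0    0
  b   0    1    1    1    1
  c   0    1    1    1    1
  e   0    1    1    2    2
  e   0    1    1    2    3
  e   0    1    1    2    3
  c   0    1    1    2    3
LCS length = dp[6][4] = 3

3


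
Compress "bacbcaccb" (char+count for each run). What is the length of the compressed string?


Input: bacbcaccb
Runs:
  'b' x 1 => "b1"
  'a' x 1 => "a1"
  'c' x 1 => "c1"
  'b' x 1 => "b1"
  'c' x 1 => "c1"
  'a' x 1 => "a1"
  'c' x 2 => "c2"
  'b' x 1 => "b1"
Compressed: "b1a1c1b1c1a1c2b1"
Compressed length: 16

16


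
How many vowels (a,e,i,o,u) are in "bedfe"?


Input: bedfe
Checking each character:
  'b' at position 0: consonant
  'e' at position 1: vowel (running total: 1)
  'd' at position 2: consonant
  'f' at position 3: consonant
  'e' at position 4: vowel (running total: 2)
Total vowels: 2

2


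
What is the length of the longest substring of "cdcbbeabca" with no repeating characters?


Input: "cdcbbeabca"
Sliding window (track last position of each char):
  Position 0 ('c'): window [0,0] length 1 -- new best
  Position 1 ('d'): window [0,1] length 2 -- new best
  Position 2 ('c'): repeat (last at 0), move window start to 1
  Position 2 ('c'): window [1,2] length 2
  Position 3 ('b'): window [1,3] length 3 -- new best
  Position 4 ('b'): repeat (last at 3), move window start to 4
  Position 4 ('b'): window [4,4] length 1
  Position 5 ('e'): window [4,5] length 2
  Position 6 ('a'): window [4,6] length 3
  Position 7 ('b'): repeat (last at 4), move window start to 5
  Position 7 ('b'): window [5,7] length 3
  Position 8 ('c'): window [5,8] length 4 -- new best
  Position 9 ('a'): repeat (last at 6), move window start to 7
  Position 9 ('a'): window [7,9] length 3
Longest substring with no repeats: "eabc" with length 4

4


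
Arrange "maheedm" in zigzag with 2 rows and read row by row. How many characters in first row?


Zigzag "maheedm" into 2 rows:
Placing characters:
  'm' => row 0
  'a' => row 1
  'h' => row 0
  'e' => row 1
  'e' => row 0
  'd' => row 1
  'm' => row 0
Rows:
  Row 0: "mhem"
  Row 1: "aed"
First row length: 4

4


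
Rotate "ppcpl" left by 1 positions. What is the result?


Input: "ppcpl", rotate left by 1
First 1 characters: "p"
Remaining characters: "pcpl"
Concatenate remaining + first: "pcpl" + "p" = "pcplp"

pcplp


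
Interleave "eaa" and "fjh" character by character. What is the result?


Interleaving "eaa" and "fjh":
  Position 0: 'e' from first, 'f' from second => "ef"
  Position 1: 'a' from first, 'j' from second => "aj"
  Position 2: 'a' from first, 'h' from second => "ah"
Result: efajah

efajah


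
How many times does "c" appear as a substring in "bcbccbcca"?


Searching for "c" in "bcbccbcca"
Scanning each position:
  Position 0: "b" => no
  Position 1: "c" => MATCH
  Position 2: "b" => no
  Position 3: "c" => MATCH
  Position 4: "c" => MATCH
  Position 5: "b" => no
  Position 6: "c" => MATCH
  Position 7: "c" => MATCH
  Position 8: "a" => no
Total occurrences: 5

5


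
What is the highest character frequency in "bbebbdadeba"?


Input: bbebbdadeba
Character counts:
  'a': 2
  'b': 5
  'd': 2
  'e': 2
Maximum frequency: 5

5


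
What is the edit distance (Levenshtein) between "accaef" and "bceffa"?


Computing edit distance: "accaef" -> "bceffa"
DP table:
           b    c    e    f    f    a
      0    1    2    3    4    5    6
  a   1    1    2    3    4    5    5
  c   2    2    1    2    3    4    5
  c   3    3    2    2    3    4    5
  a   4    4    3    3    3    4    4
  e   5    5    4    3    4    4    5
  f   6    6    5    4    3    4    5
Edit distance = dp[6][6] = 5

5


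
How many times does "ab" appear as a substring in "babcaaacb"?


Searching for "ab" in "babcaaacb"
Scanning each position:
  Position 0: "ba" => no
  Position 1: "ab" => MATCH
  Position 2: "bc" => no
  Position 3: "ca" => no
  Position 4: "aa" => no
  Position 5: "aa" => no
  Position 6: "ac" => no
  Position 7: "cb" => no
Total occurrences: 1

1


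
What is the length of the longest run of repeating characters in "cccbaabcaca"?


Input: "cccbaabcaca"
Scanning for longest run:
  Position 1 ('c'): continues run of 'c', length=2
  Position 2 ('c'): continues run of 'c', length=3
  Position 3 ('b'): new char, reset run to 1
  Position 4 ('a'): new char, reset run to 1
  Position 5 ('a'): continues run of 'a', length=2
  Position 6 ('b'): new char, reset run to 1
  Position 7 ('c'): new char, reset run to 1
  Position 8 ('a'): new char, reset run to 1
  Position 9 ('c'): new char, reset run to 1
  Position 10 ('a'): new char, reset run to 1
Longest run: 'c' with length 3

3


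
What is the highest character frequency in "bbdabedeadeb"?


Input: bbdabedeadeb
Character counts:
  'a': 2
  'b': 4
  'd': 3
  'e': 3
Maximum frequency: 4

4


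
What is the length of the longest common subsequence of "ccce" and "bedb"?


LCS of "ccce" and "bedb"
DP table:
           b    e    d    b
      0    0    0    0    0
  c   0    0    0    0    0
  c   0    0    0    0    0
  c   0    0    0    0    0
  e   0    0    1    1    1
LCS length = dp[4][4] = 1

1


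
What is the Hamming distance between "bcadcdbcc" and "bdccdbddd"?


Comparing "bcadcdbcc" and "bdccdbddd" position by position:
  Position 0: 'b' vs 'b' => same
  Position 1: 'c' vs 'd' => differ
  Position 2: 'a' vs 'c' => differ
  Position 3: 'd' vs 'c' => differ
  Position 4: 'c' vs 'd' => differ
  Position 5: 'd' vs 'b' => differ
  Position 6: 'b' vs 'd' => differ
  Position 7: 'c' vs 'd' => differ
  Position 8: 'c' vs 'd' => differ
Total differences (Hamming distance): 8

8


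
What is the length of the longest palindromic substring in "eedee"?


Input: "eedee"
Checking substrings for palindromes:
  [0:5] "eedee" (len 5) => palindrome
  [1:4] "ede" (len 3) => palindrome
  [0:2] "ee" (len 2) => palindrome
  [3:5] "ee" (len 2) => palindrome
Longest palindromic substring: "eedee" with length 5

5


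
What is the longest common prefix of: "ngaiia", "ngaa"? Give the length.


Words: ngaiia, ngaa
  Position 0: all 'n' => match
  Position 1: all 'g' => match
  Position 2: all 'a' => match
  Position 3: ('i', 'a') => mismatch, stop
LCP = "nga" (length 3)

3


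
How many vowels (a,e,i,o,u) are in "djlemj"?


Input: djlemj
Checking each character:
  'd' at position 0: consonant
  'j' at position 1: consonant
  'l' at position 2: consonant
  'e' at position 3: vowel (running total: 1)
  'm' at position 4: consonant
  'j' at position 5: consonant
Total vowels: 1

1


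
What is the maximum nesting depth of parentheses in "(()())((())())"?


Input: "(()())((())())"
Tracking depth:
  Position 0 '(': depth becomes 1
  Position 1 '(': depth becomes 2
  Position 2 ')': depth becomes 1
  Position 3 '(': depth becomes 2
  Position 4 ')': depth becomes 1
  Position 5 ')': depth becomes 0
  Position 6 '(': depth becomes 1
  Position 7 '(': depth becomes 2
  Position 8 '(': depth becomes 3
  Position 9 ')': depth becomes 2
  Position 10 ')': depth becomes 1
  Position 11 '(': depth becomes 2
  Position 12 ')': depth becomes 1
  Position 13 ')': depth becomes 0
Maximum depth reached: 3

3
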